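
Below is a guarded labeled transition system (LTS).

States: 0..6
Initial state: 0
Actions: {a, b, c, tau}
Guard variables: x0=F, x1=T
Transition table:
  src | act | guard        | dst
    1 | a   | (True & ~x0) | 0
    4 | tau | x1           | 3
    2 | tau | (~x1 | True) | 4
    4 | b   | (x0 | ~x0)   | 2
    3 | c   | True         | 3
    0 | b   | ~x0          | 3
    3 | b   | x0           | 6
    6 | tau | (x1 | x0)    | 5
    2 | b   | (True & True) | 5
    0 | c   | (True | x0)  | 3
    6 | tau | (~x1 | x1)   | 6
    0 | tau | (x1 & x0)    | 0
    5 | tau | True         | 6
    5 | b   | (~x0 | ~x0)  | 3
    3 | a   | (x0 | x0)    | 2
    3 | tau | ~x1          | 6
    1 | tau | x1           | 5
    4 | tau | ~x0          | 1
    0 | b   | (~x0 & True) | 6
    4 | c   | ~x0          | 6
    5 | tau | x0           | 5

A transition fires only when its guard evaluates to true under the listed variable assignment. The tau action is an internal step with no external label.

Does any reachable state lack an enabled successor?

R = {0,3,5,6}
  0: b→3  b→6  c→3  [deg 3]
  3: c→3  [deg 1]
  5: b→3  tau→6  [deg 2]
  6: tau→5  tau→6  [deg 2]

Answer: DEADLOCK-FREE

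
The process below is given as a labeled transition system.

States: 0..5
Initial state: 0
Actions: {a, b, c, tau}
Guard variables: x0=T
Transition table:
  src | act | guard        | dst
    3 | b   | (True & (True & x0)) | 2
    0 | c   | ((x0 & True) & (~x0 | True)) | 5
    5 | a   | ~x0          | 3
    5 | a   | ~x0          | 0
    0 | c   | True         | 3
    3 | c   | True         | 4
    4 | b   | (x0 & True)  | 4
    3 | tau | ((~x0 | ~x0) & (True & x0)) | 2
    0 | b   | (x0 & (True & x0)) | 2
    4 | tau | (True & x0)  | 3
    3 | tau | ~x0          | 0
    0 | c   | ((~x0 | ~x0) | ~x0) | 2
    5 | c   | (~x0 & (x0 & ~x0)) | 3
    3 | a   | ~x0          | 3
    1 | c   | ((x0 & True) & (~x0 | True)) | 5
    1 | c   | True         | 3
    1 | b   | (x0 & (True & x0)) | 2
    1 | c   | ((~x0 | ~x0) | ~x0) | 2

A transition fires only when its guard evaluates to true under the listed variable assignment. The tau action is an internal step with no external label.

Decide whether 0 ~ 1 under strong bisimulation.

Answer: BISIMILAR

Analysis:
Compute ~ classes (split until stable):
  P[0] = {{0,1,2,3,4,5}}
  P[1] = {{0,1,3},{2,5},{4}}
  P[2] = {{0,1},{2,5},{3},{4}}
Fixed point at round 3; 4 class(es).
[0]={0,1}  [1]={0,1}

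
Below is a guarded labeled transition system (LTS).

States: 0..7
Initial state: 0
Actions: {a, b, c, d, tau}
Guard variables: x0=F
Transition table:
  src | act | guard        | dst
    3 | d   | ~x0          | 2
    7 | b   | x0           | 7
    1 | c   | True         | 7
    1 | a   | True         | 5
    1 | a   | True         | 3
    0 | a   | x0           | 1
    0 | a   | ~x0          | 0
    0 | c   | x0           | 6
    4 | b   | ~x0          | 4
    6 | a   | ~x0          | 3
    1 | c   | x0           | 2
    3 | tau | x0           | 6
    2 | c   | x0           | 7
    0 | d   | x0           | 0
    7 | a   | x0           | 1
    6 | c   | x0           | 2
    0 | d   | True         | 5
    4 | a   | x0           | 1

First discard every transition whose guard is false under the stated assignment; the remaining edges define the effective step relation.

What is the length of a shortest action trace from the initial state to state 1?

Answer: UNREACHABLE

Trace:
Layered search for 1:
  Layer 0: {0}
  Layer 1: {5}
1 never appears.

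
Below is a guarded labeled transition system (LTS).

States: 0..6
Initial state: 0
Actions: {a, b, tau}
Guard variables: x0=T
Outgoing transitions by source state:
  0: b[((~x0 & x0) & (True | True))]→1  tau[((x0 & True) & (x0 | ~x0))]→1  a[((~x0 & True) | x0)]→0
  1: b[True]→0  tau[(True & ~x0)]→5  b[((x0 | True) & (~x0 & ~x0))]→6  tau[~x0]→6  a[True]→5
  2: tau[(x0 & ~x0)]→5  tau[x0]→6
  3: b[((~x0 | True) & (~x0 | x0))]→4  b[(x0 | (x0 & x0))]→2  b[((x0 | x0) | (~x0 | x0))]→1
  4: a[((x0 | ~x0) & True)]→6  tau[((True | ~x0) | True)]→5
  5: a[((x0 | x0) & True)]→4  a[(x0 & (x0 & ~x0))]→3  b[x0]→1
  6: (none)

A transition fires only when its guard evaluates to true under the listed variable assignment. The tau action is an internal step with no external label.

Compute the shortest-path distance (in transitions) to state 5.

Answer: 2

Analysis:
Breadth-first toward 5:
  depth 0: {0}
  depth 1: {1}
  depth 2: {5}
5 enters at depth 2; path tau·a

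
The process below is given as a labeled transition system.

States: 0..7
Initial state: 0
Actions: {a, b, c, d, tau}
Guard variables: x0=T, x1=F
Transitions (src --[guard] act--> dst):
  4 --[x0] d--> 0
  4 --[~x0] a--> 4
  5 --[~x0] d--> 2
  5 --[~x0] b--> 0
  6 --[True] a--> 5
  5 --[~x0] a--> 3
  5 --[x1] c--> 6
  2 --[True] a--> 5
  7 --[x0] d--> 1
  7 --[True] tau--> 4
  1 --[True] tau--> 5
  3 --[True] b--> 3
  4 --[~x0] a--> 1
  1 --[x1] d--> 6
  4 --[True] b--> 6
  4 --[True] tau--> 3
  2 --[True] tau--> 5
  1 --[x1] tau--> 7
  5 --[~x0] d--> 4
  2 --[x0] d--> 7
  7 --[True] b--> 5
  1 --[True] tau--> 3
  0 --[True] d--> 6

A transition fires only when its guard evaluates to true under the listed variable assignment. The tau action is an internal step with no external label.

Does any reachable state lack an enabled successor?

Reach set: {0,5,6}
  0: d→6  [1 out]
  5: ∅  [no exit]
  6: a→5  [1 out]
trace reaching 5: d·a

Answer: DEADLOCK at state 5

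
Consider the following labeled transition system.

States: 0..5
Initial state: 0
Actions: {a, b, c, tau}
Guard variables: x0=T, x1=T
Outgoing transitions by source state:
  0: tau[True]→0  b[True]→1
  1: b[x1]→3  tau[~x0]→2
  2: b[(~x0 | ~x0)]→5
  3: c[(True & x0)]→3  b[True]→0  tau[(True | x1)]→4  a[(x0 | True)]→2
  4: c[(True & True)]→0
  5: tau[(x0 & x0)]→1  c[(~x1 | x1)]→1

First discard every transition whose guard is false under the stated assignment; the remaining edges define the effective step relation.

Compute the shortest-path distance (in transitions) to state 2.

Breadth-first toward 2:
  L0 = {0}
  L1 = {1}
  L2 = {3}
  L3 = {2,4}
depth(2)=3, e.g. b·b·a

Answer: 3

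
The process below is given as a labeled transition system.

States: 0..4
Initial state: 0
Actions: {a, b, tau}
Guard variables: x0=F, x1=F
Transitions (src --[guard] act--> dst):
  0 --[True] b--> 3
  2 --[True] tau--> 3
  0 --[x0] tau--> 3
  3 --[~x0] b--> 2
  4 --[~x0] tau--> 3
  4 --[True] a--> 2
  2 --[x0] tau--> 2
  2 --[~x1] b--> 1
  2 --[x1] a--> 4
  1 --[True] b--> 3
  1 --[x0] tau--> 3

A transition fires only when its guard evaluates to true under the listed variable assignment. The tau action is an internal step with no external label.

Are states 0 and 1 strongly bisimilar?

Refine partition for ~:
  π0 = {{0,1,2,3,4}}
  π1 = {{0,1,3},{2},{4}}
  π2 = {{0,1},{2},{3},{4}}
4 equivalence class(es) (converged in 3)
class of 0: {0,1}; class of 1: {0,1}

Answer: BISIMILAR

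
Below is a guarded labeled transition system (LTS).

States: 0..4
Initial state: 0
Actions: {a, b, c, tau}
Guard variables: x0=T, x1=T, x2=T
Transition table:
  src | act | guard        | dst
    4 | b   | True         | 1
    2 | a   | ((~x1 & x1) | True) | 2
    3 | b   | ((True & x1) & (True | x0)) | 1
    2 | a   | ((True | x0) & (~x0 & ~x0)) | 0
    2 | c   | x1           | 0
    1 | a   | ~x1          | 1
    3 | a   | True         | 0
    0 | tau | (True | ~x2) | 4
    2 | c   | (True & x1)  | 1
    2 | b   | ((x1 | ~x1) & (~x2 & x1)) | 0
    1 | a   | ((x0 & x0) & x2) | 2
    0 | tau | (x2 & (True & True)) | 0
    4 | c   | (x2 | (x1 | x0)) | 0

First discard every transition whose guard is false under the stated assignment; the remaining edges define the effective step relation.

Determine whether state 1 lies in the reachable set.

Answer: REACHABLE

Working:
After dropping false guards: 10 live edges.
depth 0: {0}
depth 1: {4}  now seen {0,4}
depth 2: {1}  now seen {0,1,4}
depth 3: {2}  now seen {0,1,2,4}
Reachable = {0,1,2,4}
trace reaching 1: tau·b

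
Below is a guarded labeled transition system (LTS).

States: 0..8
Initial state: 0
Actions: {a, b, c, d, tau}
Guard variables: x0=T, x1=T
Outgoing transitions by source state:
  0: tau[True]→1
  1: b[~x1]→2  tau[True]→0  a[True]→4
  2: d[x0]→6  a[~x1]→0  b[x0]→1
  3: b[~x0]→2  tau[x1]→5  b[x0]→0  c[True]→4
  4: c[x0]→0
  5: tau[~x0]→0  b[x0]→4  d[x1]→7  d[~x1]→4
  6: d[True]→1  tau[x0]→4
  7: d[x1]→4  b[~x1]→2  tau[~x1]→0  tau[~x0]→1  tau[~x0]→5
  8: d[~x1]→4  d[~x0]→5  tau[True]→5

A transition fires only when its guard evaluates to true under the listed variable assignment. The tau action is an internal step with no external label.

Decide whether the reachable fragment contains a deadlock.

R = {0,1,4}
  0: tau→1  [deg 1]
  1: a→4  tau→0  [deg 2]
  4: c→0  [deg 1]

Answer: DEADLOCK-FREE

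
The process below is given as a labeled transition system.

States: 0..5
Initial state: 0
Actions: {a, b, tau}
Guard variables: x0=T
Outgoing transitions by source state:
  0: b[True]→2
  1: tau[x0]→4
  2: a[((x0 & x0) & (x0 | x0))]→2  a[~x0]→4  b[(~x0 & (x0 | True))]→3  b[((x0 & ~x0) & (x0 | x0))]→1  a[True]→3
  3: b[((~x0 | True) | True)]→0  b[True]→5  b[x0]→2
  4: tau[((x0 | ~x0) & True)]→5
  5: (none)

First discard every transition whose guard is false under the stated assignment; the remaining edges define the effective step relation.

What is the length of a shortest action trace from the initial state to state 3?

BFS to 3:
  depth 0: {0}
  depth 1: {2}
  depth 2: {3}
first hit 3 at d=2 via b·a

Answer: 2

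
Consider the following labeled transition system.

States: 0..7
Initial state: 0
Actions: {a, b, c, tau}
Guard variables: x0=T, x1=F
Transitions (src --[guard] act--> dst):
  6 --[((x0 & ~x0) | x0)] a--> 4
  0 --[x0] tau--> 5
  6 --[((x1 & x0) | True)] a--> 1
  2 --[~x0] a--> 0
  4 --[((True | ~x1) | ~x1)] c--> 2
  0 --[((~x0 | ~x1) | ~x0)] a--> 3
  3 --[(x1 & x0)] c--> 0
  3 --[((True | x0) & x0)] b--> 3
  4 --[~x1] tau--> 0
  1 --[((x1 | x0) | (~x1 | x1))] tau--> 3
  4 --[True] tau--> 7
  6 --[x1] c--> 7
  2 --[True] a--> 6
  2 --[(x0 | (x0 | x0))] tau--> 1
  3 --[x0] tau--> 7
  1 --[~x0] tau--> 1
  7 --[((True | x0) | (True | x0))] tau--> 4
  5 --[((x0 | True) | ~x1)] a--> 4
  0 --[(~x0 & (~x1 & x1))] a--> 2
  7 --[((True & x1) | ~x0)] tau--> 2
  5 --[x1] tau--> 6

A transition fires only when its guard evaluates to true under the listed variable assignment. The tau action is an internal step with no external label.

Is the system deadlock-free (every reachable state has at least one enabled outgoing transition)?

Reach set: {0,1,2,3,4,5,6,7}
  0: a→3  tau→5  [2 exit(s)]
  1: tau→3  [1 exit(s)]
  2: a→6  tau→1  [2 exit(s)]
  3: b→3  tau→7  [2 exit(s)]
  4: c→2  tau→0  tau→7  [3 exit(s)]
  5: a→4  [1 exit(s)]
  6: a→1  a→4  [2 exit(s)]
  7: tau→4  [1 exit(s)]

Answer: DEADLOCK-FREE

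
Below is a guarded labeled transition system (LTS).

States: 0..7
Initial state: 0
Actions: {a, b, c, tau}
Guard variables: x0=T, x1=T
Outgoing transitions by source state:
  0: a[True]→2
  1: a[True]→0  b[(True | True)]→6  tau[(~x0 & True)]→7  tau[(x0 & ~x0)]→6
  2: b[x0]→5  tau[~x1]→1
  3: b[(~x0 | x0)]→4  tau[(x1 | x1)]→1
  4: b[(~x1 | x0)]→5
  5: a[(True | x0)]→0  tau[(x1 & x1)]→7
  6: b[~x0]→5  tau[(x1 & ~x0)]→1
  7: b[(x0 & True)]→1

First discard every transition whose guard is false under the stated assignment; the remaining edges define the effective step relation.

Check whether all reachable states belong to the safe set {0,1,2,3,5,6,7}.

Safe = {0,1,2,3,5,6,7}
R = {0,1,2,5,6,7}
  0: safe
  1: safe
  2: safe
  5: safe
  6: safe
  7: safe

Answer: INVARIANT HOLDS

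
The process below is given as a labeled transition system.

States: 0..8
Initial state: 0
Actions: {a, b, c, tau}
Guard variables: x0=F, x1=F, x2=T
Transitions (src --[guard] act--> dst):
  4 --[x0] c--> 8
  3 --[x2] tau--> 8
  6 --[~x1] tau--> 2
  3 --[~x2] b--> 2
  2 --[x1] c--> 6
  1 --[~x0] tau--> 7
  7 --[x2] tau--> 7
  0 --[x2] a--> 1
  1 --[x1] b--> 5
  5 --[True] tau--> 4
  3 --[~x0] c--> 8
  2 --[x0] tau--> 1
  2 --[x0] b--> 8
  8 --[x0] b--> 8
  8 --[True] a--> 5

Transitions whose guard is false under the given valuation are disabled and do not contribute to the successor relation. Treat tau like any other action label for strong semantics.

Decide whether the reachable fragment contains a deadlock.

Reach set: {0,1,7}
  0: a→1  [1 exit(s)]
  1: tau→7  [1 exit(s)]
  7: tau→7  [1 exit(s)]

Answer: DEADLOCK-FREE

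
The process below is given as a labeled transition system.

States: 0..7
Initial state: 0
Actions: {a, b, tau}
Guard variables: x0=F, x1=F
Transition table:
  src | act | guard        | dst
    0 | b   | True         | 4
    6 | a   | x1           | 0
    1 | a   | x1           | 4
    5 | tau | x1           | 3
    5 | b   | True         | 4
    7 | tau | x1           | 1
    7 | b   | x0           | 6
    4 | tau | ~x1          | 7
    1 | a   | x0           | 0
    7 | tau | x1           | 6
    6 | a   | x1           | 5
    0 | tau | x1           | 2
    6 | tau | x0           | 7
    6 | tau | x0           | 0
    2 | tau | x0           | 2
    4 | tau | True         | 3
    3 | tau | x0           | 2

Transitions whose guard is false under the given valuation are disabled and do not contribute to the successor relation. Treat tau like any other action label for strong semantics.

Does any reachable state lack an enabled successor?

R = {0,3,4,7}
  0: b→4  [1 exit(s)]
  3: ∅  [STUCK]
  4: tau→3  tau→7  [2 exit(s)]
  7: ∅  [STUCK]
Path to 3: b·tau

Answer: DEADLOCK at state 3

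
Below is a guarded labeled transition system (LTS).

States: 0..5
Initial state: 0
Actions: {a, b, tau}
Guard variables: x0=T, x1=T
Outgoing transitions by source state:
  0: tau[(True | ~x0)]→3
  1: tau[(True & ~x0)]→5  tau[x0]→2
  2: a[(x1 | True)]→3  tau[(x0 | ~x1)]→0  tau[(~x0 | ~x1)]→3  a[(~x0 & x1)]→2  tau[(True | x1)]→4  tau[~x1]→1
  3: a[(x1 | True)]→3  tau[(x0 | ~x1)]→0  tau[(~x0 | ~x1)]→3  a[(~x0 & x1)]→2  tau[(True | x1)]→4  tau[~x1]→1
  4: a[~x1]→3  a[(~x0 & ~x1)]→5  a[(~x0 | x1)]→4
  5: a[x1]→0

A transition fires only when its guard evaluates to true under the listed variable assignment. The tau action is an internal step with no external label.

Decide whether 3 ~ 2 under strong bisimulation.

Compute ~ classes (split until stable):
  P[0] = {{0,1,2,3,4,5}}
  P[1] = {{0,1},{2,3},{4,5}}
  P[2] = {{0,1},{2,3},{4},{5}}
Fixed point at round 3; 4 class(es).
3∈{2,3}, 2∈{2,3}

Answer: BISIMILAR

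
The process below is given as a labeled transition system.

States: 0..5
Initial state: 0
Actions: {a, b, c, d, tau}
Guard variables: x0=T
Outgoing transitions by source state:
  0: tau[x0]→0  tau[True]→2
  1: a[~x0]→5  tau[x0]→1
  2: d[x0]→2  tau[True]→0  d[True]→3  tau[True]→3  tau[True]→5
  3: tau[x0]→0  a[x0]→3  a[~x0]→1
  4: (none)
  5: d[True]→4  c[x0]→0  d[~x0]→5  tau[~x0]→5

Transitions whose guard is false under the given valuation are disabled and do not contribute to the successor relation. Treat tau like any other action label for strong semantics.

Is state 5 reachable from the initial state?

Answer: REACHABLE

Trace:
After dropping false guards: 12 live edges.
depth 0: {0}
depth 1: {2}  total {0,2}
depth 2: {3,5}  total {0,2,3,5}
depth 3: {4}  total {0,2,3,4,5}
R = {0,2,3,4,5}
witness 5: tau·tau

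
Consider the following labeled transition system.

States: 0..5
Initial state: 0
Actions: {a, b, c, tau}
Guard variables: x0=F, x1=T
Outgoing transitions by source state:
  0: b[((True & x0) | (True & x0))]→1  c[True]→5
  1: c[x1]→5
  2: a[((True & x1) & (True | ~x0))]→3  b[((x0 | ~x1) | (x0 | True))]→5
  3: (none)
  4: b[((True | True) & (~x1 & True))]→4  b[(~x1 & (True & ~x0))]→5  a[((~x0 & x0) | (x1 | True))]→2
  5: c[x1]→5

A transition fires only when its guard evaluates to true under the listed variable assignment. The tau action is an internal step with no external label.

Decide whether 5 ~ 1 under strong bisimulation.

Compute ~ classes (split until stable):
  π0 = {{0,1,2,3,4,5}}
  π1 = {{0,1,5},{2},{3},{4}}
stable after 2 split(s): 4 block(s)
class of 5: {0,1,5}; class of 1: {0,1,5}

Answer: BISIMILAR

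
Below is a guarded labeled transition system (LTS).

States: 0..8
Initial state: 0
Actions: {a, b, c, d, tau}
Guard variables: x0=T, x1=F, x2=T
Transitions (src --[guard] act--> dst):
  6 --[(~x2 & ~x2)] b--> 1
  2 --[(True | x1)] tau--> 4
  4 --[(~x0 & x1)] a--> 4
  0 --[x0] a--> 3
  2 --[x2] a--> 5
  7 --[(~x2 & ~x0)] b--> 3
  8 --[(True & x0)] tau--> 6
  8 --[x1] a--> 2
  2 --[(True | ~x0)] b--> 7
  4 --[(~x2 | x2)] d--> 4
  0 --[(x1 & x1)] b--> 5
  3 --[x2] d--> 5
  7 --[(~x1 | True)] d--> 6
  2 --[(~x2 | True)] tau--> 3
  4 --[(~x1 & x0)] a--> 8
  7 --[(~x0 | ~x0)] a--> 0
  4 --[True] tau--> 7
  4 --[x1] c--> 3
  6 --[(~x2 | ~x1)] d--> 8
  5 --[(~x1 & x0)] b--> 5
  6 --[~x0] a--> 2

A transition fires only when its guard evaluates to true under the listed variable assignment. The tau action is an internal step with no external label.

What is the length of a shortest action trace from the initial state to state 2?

BFS to 2:
  L0 = {0}
  L1 = {3}
  L2 = {5}
2 never appears.

Answer: UNREACHABLE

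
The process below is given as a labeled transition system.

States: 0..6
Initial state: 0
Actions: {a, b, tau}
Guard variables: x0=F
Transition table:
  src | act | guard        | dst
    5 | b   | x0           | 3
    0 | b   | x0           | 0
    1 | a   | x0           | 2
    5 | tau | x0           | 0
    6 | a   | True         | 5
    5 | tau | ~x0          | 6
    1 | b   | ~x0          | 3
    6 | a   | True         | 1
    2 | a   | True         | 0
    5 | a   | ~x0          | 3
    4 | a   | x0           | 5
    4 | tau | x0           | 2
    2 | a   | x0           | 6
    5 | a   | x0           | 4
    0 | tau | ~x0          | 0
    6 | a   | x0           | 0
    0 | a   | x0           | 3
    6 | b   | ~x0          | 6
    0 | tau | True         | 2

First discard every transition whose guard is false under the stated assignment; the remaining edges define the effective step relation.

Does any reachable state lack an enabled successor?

Answer: DEADLOCK-FREE

Working:
R = {0,2}
  0: tau→0  tau→2  [2 out]
  2: a→0  [1 out]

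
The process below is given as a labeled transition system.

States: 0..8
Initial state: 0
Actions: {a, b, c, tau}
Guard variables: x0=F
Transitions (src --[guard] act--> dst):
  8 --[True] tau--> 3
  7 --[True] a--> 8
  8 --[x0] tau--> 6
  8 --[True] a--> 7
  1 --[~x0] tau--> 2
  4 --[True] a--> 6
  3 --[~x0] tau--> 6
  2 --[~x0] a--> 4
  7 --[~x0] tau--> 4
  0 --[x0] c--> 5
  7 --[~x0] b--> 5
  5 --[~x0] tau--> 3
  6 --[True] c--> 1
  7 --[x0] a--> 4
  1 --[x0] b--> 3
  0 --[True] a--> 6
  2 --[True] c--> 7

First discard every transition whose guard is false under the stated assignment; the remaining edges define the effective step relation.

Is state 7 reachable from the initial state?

13 transition(s) survive guard evaluation.
depth 0: {0}
depth 1: {6}  total {0,6}
depth 2: {1}  total {0,1,6}
depth 3: {2}  total {0,1,2,6}
depth 4: {4,7}  total {0,1,2,4,6,7}
depth 5: {5,8}  total {0,1,2,4,5,6,7,8}
depth 6: {3}  total {0,1,2,3,4,5,6,7,8}
R = {0,1,2,3,4,5,6,7,8}
witness 7: a·c·tau·c

Answer: REACHABLE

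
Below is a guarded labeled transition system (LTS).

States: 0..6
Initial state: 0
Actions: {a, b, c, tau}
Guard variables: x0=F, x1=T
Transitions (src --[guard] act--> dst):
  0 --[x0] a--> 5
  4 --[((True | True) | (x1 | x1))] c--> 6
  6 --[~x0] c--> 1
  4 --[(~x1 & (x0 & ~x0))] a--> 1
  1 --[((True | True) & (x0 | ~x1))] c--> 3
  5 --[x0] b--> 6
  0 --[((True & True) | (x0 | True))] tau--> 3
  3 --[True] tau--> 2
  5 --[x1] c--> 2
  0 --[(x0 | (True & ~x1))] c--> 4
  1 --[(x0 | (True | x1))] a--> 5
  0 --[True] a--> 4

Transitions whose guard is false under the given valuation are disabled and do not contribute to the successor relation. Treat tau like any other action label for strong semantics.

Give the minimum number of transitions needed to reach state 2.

Layered search for 2:
  depth 0: {0}
  depth 1: {3,4}
  depth 2: {2,6}
2 enters at depth 2; path tau·tau

Answer: 2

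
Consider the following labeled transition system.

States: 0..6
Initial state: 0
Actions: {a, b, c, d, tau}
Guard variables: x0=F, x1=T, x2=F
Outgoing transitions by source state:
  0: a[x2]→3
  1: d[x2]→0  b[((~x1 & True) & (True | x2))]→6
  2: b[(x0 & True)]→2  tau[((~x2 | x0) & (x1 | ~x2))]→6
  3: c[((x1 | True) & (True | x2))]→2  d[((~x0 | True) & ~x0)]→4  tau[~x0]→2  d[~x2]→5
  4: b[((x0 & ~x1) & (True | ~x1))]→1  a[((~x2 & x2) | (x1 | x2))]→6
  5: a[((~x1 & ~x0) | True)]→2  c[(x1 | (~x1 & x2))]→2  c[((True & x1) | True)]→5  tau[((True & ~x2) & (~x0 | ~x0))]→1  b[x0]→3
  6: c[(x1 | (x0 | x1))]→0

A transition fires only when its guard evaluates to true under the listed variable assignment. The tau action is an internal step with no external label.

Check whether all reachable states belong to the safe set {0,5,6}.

Answer: INVARIANT HOLDS

Working:
Inv-set: {0,5,6}
Reach set: {0}
  0: ✓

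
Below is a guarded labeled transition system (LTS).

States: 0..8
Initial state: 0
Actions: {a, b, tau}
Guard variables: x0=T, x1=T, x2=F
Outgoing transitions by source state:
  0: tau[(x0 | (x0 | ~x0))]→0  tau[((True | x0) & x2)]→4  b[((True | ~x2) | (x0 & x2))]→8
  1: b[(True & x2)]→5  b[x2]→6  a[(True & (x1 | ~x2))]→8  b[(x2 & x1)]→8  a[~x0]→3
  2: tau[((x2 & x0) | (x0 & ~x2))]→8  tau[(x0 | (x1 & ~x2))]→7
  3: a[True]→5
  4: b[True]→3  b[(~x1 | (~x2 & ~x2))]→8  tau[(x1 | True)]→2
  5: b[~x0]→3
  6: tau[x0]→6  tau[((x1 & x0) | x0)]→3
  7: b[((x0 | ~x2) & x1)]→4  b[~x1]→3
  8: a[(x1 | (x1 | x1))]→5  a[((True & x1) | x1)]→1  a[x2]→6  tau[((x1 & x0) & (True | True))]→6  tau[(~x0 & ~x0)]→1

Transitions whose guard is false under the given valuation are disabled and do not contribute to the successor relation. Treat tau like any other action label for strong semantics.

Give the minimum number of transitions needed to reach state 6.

Answer: 2

Trace:
BFS to 6:
  Layer 0: {0}
  Layer 1: {8}
  Layer 2: {1,5,6}
6 enters at depth 2; path b·tau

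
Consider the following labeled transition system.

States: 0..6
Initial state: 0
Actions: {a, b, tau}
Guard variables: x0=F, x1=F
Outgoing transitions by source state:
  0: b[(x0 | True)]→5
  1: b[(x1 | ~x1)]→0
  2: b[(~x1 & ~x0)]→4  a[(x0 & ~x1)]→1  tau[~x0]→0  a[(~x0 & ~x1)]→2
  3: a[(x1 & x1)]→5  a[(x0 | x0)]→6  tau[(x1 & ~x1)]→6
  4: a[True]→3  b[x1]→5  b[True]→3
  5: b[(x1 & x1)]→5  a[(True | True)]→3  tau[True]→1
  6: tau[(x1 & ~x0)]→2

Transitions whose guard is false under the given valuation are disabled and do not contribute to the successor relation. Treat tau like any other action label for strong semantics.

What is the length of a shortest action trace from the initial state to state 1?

Answer: 2

Working:
Layered search for 1:
  L0 = {0}
  L1 = {5}
  L2 = {1,3}
depth(1)=2, e.g. b·tau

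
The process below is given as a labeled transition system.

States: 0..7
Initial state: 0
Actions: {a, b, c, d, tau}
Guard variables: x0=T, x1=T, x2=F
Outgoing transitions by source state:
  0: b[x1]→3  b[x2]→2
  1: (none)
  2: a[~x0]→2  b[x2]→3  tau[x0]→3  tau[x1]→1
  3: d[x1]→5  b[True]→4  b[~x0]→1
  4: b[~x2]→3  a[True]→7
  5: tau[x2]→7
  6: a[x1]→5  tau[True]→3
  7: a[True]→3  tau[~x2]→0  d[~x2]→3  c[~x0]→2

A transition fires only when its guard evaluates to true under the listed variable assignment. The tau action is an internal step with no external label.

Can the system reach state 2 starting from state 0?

Answer: UNREACHABLE

Trace:
After dropping false guards: 12 live edges.
depth 0: {0}
depth 1: {3}  cumulative {0,3}
depth 2: {4,5}  cumulative {0,3,4,5}
depth 3: {7}  cumulative {0,3,4,5,7}
Reachable = {0,3,4,5,7}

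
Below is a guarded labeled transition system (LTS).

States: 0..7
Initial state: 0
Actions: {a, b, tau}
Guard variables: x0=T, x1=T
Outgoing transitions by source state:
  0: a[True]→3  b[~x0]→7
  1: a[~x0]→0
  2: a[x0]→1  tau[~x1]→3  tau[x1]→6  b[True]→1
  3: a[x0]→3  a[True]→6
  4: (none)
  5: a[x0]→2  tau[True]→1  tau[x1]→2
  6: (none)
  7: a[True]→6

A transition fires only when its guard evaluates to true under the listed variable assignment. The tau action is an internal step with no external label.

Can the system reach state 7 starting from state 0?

After dropping false guards: 10 live edges.
L0 = {0}
L1 = {3}  now seen {0,3}
L2 = {6}  now seen {0,3,6}
R = {0,3,6}

Answer: UNREACHABLE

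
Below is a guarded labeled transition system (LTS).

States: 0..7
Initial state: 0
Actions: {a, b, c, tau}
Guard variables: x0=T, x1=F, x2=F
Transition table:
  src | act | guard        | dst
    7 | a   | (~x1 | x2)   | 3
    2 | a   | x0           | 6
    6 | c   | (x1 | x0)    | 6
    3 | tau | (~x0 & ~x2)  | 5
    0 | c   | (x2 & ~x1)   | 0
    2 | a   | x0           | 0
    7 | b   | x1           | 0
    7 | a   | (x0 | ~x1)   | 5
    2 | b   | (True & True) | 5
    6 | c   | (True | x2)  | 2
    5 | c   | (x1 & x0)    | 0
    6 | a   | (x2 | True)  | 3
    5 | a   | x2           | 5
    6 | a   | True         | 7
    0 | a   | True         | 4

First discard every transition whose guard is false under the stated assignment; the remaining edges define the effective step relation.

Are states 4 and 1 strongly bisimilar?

Answer: BISIMILAR

Analysis:
Refine partition for ~:
  round 0: {{0,1,2,3,4,5,6,7}}
  round 1: {{0,7},{1,3,4,5},{2},{6}}
Fixed point at round 2; 4 class(es).
[4]={1,3,4,5}  [1]={1,3,4,5}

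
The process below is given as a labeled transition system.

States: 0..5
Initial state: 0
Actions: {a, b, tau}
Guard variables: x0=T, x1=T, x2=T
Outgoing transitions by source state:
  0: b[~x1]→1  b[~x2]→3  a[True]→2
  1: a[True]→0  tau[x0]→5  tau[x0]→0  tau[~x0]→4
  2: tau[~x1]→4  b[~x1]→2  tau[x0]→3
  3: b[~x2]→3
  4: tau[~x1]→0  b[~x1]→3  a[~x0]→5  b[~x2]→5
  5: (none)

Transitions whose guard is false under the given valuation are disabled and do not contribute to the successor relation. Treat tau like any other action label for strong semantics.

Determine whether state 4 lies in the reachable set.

Answer: UNREACHABLE

Trace:
After dropping false guards: 5 live edges.
depth 0: {0}
depth 1: {2}  now seen {0,2}
depth 2: {3}  now seen {0,2,3}
R = {0,2,3}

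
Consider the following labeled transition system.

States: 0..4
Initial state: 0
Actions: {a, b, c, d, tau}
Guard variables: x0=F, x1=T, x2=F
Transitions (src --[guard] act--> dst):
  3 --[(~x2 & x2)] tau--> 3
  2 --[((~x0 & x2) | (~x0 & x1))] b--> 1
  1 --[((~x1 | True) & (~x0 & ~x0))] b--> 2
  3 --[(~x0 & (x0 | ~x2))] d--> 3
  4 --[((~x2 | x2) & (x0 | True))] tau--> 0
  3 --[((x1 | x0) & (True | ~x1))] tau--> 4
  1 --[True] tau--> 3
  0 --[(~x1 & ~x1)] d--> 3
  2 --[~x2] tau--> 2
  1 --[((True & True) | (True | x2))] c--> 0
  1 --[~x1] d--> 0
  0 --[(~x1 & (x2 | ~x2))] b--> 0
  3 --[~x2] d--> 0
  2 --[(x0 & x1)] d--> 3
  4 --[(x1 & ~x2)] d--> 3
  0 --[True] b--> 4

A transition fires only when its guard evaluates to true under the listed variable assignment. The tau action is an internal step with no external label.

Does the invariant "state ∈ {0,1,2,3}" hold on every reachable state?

Answer: INVARIANT VIOLATED at state 4

Trace:
Allowed set {0,1,2,3}
Reach set: {0,3,4}
  0: safe
  3: safe
  4: ✗ unsafe
counterexample path to 4: b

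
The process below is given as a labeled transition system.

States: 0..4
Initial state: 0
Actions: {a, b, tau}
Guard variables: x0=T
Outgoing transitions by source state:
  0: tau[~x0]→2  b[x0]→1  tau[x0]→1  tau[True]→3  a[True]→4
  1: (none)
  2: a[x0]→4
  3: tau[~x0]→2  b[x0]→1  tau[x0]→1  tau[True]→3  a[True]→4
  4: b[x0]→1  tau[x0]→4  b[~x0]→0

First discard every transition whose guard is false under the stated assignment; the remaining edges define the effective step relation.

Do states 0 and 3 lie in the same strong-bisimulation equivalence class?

Compute ~ classes (split until stable):
  P[0] = {{0,1,2,3,4}}
  P[1] = {{0,3},{1},{2},{4}}
4 equivalence class(es) (converged in 2)
[0]={0,3}  [3]={0,3}

Answer: BISIMILAR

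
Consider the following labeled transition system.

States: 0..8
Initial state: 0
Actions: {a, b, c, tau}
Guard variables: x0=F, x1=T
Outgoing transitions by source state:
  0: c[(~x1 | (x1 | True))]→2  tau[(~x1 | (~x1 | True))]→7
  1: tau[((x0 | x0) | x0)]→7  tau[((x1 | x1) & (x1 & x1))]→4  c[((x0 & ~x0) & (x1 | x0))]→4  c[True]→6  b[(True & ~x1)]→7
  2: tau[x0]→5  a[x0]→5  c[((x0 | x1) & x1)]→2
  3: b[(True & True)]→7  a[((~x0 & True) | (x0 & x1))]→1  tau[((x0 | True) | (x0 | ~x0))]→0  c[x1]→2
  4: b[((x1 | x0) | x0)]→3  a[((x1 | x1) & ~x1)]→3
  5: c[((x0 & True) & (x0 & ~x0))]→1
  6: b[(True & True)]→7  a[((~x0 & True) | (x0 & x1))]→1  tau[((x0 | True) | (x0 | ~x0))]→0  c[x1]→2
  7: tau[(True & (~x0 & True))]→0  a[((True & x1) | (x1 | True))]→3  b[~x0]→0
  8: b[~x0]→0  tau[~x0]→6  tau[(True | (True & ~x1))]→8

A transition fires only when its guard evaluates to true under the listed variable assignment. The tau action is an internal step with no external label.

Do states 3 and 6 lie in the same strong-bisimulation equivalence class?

Answer: BISIMILAR

Trace:
Compute ~ classes (split until stable):
  round 0: {{0,1,2,3,4,5,6,7,8}}
  round 1: {{0,1},{2},{3,6},{4},{5},{7},{8}}
  round 2: {{0},{1},{2},{3,6},{4},{5},{7},{8}}
Fixed point at round 3; 8 class(es).
[3]={3,6}  [6]={3,6}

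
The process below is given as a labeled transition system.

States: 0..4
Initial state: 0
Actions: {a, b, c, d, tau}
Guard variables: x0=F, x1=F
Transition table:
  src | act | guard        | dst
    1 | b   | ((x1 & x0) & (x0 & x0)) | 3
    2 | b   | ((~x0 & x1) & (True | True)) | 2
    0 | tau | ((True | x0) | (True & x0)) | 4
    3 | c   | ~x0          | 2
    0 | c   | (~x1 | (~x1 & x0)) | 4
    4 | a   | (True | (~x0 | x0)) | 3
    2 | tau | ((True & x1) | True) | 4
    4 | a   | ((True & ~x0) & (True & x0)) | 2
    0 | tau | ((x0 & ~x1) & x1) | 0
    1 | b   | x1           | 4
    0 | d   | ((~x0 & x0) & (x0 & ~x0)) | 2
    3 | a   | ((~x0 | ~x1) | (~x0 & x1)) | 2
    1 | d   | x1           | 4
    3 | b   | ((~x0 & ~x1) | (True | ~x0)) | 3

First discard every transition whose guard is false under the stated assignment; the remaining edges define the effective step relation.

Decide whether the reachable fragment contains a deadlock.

Reach set: {0,2,3,4}
  0: c→4  tau→4  [deg 2]
  2: tau→4  [deg 1]
  3: a→2  b→3  c→2  [deg 3]
  4: a→3  [deg 1]

Answer: DEADLOCK-FREE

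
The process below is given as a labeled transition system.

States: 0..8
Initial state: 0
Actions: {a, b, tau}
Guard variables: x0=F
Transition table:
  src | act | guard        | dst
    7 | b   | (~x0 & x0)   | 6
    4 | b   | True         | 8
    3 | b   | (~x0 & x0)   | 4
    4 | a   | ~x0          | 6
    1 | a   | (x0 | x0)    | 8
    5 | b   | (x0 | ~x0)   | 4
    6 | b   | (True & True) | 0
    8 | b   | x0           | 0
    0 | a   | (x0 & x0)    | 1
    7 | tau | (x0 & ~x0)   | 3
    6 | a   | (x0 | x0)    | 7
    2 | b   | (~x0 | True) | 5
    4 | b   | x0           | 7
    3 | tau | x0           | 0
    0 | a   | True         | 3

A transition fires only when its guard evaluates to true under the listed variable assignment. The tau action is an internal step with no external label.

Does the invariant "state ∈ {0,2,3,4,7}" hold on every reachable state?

Safe = {0,2,3,4,7}
Reachable = {0,3}
  0: ✓
  3: ✓

Answer: INVARIANT HOLDS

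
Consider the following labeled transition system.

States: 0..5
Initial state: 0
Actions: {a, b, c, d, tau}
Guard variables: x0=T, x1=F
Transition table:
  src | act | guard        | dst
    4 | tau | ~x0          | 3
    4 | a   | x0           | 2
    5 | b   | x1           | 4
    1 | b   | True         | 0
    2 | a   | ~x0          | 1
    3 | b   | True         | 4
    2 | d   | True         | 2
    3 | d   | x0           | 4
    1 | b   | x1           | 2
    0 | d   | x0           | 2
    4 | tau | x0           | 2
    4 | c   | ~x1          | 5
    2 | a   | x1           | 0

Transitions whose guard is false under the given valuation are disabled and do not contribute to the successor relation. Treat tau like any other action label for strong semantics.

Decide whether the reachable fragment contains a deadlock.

Answer: DEADLOCK-FREE

Working:
R = {0,2}
  0: d→2  [1 out]
  2: d→2  [1 out]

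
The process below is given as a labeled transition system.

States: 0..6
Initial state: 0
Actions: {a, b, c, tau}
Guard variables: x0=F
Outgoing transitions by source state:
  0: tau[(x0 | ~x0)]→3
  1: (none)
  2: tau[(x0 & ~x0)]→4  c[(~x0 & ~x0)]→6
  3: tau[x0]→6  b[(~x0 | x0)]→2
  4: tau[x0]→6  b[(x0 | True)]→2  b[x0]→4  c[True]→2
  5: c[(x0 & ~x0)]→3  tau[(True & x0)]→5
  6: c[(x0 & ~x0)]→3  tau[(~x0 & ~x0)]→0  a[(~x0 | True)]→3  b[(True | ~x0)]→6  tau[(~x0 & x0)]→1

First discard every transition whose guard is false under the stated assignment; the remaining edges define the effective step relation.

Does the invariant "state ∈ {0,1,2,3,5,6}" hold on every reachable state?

Allowed set {0,1,2,3,5,6}
Reachable = {0,2,3,6}
  0: ✓
  2: ✓
  3: ✓
  6: ✓

Answer: INVARIANT HOLDS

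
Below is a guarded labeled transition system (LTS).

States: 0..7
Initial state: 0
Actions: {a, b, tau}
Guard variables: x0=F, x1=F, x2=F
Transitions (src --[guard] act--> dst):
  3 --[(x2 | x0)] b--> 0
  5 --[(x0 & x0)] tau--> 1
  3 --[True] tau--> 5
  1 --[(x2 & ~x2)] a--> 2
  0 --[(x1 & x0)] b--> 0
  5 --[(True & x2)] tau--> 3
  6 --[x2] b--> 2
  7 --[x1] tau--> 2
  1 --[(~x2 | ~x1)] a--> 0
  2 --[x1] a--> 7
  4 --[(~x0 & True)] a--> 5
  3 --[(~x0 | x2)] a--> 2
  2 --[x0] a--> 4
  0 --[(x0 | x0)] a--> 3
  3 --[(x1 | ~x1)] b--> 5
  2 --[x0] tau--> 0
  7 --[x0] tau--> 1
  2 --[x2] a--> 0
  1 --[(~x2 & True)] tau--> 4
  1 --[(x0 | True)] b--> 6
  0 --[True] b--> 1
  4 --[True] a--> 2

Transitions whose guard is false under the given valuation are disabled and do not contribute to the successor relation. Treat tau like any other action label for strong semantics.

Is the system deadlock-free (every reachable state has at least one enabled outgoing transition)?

Answer: DEADLOCK at state 2

Trace:
R = {0,1,2,4,5,6}
  0: b→1  [1 exit(s)]
  1: a→0  b→6  tau→4  [3 exit(s)]
  2: ∅  [STUCK]
  4: a→2  a→5  [2 exit(s)]
  5: ∅  [STUCK]
  6: ∅  [STUCK]
trace reaching 2: b·tau·a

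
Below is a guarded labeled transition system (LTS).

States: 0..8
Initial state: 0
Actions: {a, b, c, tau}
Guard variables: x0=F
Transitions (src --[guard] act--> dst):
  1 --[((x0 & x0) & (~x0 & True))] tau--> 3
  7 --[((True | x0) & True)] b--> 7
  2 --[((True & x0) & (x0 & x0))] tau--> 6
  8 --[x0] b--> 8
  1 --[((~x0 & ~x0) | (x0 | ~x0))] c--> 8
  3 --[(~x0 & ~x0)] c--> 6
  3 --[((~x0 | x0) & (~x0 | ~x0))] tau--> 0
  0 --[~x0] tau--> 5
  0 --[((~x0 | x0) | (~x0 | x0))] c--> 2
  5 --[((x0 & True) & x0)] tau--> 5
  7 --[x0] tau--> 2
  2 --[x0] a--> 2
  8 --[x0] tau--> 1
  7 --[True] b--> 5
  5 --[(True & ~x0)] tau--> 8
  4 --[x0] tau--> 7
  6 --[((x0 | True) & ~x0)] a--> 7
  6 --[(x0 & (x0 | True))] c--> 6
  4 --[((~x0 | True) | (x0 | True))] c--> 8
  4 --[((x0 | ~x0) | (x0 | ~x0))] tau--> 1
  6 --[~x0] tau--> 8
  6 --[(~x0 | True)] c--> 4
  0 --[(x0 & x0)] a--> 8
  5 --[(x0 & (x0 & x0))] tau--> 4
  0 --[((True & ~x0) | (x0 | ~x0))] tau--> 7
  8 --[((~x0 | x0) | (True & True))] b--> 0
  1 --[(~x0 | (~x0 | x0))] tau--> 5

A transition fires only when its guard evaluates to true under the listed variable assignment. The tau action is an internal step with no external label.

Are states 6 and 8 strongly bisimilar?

Answer: NOT BISIMILAR

Working:
Refine partition for ~:
  P[0] = {{0,1,2,3,4,5,6,7,8}}
  P[1] = {{0,1,3,4},{2},{5},{6},{7,8}}
  P[2] = {{0},{1},{2},{3},{4},{5},{6},{7},{8}}
stable after 3 split(s): 9 block(s)
class of 6: {6}; class of 8: {8}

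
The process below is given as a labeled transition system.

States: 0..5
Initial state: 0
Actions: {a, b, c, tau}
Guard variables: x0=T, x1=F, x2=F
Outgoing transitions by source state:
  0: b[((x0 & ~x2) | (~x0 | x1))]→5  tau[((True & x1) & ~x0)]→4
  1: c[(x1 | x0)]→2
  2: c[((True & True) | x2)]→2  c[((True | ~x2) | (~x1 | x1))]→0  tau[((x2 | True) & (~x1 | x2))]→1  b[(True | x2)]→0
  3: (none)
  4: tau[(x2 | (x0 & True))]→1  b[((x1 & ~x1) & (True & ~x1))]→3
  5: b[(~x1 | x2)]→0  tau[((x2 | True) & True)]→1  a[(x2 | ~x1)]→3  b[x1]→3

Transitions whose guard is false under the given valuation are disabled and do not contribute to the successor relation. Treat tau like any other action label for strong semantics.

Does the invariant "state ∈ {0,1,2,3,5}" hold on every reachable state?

Inv-set: {0,1,2,3,5}
Reach set: {0,1,2,3,5}
  0: ✓
  1: ✓
  2: ✓
  3: ✓
  5: ✓

Answer: INVARIANT HOLDS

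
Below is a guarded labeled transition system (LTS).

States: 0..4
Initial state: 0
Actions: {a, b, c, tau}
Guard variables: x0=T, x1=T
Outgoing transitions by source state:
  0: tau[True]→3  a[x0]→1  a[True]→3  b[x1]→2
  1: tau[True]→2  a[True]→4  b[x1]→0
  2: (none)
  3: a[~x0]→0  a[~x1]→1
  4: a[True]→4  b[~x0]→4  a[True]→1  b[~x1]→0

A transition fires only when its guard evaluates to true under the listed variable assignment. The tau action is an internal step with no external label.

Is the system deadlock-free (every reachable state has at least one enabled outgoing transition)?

Answer: DEADLOCK at state 2

Trace:
R = {0,1,2,3,4}
  0: a→1  a→3  b→2  tau→3  [deg 4]
  1: a→4  b→0  tau→2  [deg 3]
  2: ∅  [STUCK]
  3: ∅  [STUCK]
  4: a→1  a→4  [deg 2]
trace reaching 2: b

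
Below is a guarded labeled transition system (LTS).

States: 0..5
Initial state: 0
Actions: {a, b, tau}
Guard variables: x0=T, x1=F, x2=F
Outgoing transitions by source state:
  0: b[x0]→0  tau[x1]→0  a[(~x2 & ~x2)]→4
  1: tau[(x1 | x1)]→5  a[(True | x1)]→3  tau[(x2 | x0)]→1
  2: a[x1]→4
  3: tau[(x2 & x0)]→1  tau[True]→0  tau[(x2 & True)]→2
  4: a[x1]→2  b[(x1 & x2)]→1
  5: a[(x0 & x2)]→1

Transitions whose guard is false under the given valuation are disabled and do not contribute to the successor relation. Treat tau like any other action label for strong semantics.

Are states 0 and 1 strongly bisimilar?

Bisimulation quotient by refinement:
  P[0] = {{0,1,2,3,4,5}}
  P[1] = {{0},{1},{2,4,5},{3}}
Fixed point at round 2; 4 class(es).
0∈{0}, 1∈{1}

Answer: NOT BISIMILAR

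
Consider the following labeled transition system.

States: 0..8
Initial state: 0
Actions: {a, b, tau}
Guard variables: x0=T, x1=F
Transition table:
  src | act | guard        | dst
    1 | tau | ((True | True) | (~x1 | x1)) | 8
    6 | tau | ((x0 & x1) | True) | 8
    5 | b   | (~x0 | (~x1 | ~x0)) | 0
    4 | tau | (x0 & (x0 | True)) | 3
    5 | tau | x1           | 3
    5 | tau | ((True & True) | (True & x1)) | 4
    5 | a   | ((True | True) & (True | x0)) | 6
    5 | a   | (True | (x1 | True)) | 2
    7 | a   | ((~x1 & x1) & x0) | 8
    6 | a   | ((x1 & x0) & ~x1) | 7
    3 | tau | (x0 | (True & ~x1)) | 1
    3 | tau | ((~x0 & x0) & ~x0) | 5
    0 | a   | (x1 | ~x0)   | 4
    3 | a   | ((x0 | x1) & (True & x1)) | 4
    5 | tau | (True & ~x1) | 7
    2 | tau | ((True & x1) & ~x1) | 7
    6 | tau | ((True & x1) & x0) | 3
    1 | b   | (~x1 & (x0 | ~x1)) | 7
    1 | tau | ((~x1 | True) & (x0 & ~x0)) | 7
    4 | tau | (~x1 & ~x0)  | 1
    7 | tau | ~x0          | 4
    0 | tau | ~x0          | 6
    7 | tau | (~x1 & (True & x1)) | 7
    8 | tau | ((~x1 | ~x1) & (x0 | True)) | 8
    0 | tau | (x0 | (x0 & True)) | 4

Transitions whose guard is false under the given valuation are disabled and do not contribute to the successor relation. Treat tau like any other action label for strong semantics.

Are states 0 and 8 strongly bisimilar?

Compute ~ classes (split until stable):
  π0 = {{0,1,2,3,4,5,6,7,8}}
  π1 = {{0,3,4,6,8},{1},{2,7},{5}}
  π2 = {{0,4,6,8},{1},{2,7},{3},{5}}
  π3 = {{0,6,8},{1},{2,7},{3},{4},{5}}
  π4 = {{0},{1},{2,7},{3},{4},{5},{6,8}}
stable after 5 split(s): 7 block(s)
0∈{0}, 8∈{6,8}

Answer: NOT BISIMILAR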